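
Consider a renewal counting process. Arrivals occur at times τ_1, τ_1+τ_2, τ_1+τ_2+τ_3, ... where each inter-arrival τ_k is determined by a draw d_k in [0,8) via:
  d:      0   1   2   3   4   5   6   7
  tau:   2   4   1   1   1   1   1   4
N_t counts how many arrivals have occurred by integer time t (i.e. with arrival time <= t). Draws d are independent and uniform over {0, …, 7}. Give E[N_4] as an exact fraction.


Inter-arrival values over d=0..7: [2, 4, 1, 1, 1, 1, 1, 4]
Each d has probability 1/8, so the pmf of τ is: f(1) = 5/8, f(2) = 1/8, f(4) = 1/4
Renewal equation for m(n) = E[N_n]: condition on τ_1 = k (if k <= n, one arrival plus a fresh copy on the remaining n−k steps): m(n) = F(n) + Σ_{k<=n} f(k)·m(n−k), where F(n) = P(τ <= n) and m(0) = 0
m(1) = F(1) = 5/8
m(2) = F(2) + f(1)·m(1) = 3/4 + 5/8·5/8 = 73/64
m(3) = F(3) + f(1)·m(2) + f(2)·m(1) = 3/4 + 5/8·73/64 + 1/8·5/8 = 789/512
m(4) = F(4) + f(1)·m(3) + f(2)·m(2) = 1 + 5/8·789/512 + 1/8·73/64 = 8625/4096
E[N_4] = m(4) = 8625/4096

8625/4096


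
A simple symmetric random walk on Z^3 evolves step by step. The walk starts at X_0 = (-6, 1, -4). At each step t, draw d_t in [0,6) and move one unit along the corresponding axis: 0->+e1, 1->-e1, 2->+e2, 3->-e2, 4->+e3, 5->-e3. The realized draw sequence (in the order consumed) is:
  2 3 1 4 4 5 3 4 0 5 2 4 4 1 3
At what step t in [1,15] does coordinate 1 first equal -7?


3

t=0: X=(-6, 1, -4), d=2 → +e2, X_1=(-6, 2, -4)
t=1: X=(-6, 2, -4), d=3 → -e2, X_2=(-6, 1, -4)
t=2: X=(-6, 1, -4), d=1 → -e1, X_3=(-7, 1, -4)
t=3: X=(-7, 1, -4), d=4 → +e3, X_4=(-7, 1, -3)
t=4: X=(-7, 1, -3), d=4 → +e3, X_5=(-7, 1, -2)
t=5: X=(-7, 1, -2), d=5 → -e3, X_6=(-7, 1, -3)
t=6: X=(-7, 1, -3), d=3 → -e2, X_7=(-7, 0, -3)
t=7: X=(-7, 0, -3), d=4 → +e3, X_8=(-7, 0, -2)
t=8: X=(-7, 0, -2), d=0 → +e1, X_9=(-6, 0, -2)
t=9: X=(-6, 0, -2), d=5 → -e3, X_10=(-6, 0, -3)
t=10: X=(-6, 0, -3), d=2 → +e2, X_11=(-6, 1, -3)
t=11: X=(-6, 1, -3), d=4 → +e3, X_12=(-6, 1, -2)
t=12: X=(-6, 1, -2), d=4 → +e3, X_13=(-6, 1, -1)
t=13: X=(-6, 1, -1), d=1 → -e1, X_14=(-7, 1, -1)
t=14: X=(-7, 1, -1), d=3 → -e2, X_15=(-7, 0, -1)


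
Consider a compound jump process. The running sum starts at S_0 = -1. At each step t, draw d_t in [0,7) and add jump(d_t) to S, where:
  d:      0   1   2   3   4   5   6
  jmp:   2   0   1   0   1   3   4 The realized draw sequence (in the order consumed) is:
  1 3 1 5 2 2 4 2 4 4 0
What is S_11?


10

t=0: S=-1, d=1, jump=0, S_1=-1
t=1: S=-1, d=3, jump=0, S_2=-1
t=2: S=-1, d=1, jump=0, S_3=-1
t=3: S=-1, d=5, jump=3, S_4=2
t=4: S=2, d=2, jump=1, S_5=3
t=5: S=3, d=2, jump=1, S_6=4
t=6: S=4, d=4, jump=1, S_7=5
t=7: S=5, d=2, jump=1, S_8=6
t=8: S=6, d=4, jump=1, S_9=7
t=9: S=7, d=4, jump=1, S_10=8
t=10: S=8, d=0, jump=2, S_11=10


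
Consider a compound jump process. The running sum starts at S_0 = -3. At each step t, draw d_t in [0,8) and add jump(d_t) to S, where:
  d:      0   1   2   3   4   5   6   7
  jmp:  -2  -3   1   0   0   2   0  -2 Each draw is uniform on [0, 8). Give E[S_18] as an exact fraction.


-12

Outcome values over d=0..7: [-2, -3, 1, 0, 0, 2, 0, -2]
Σy = -4, Σy² = 22, M = 8
μ = -4/8 = -1/2,  σ² = 22/8 − (-1/2)² = 5/2
E[S_18] = -3 + 18·(-1/2) = -12


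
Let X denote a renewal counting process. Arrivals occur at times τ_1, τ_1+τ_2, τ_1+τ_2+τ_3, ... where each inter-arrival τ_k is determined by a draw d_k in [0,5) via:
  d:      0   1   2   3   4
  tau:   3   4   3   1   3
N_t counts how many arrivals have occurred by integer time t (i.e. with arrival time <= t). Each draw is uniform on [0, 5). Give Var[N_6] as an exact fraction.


103632814/244140625

Inter-arrival values over d=0..4: [3, 4, 3, 1, 3]
Each d has probability 1/5, so the pmf of τ is: f(1) = 1/5, f(3) = 3/5, f(4) = 1/5
Let p_n(j) = P(N_n = j), with p_0 = [1]. Condition on τ_1: p_n(0) = P(τ > n), and for j >= 1, p_n(j) = Σ_{k<=n} f(k)·p_{n−k}(j−1)
p_1 = [4/5, 1/5]  (j = 0..1)
p_2 = [4/5, 4/25, 1/25]  (j = 0..2)
p_3 = [1/5, 19/25, 4/125, 1/125]  (j = 0..3)
p_4 = [0, 18/25, 34/125, 4/625, 1/625]  (j = 0..4)
p_5 = [0, 16/25, 7/25, 49/625, 4/3125, 1/3125]  (j = 0..5)
p_6 = [0, 7/25, 77/125, 52/625, 64/3125, 4/15625, 1/15625]  (j = 0..6)
E[N_6] = Σ j·p_6(j) = 28831/15625;  E[N_6²] = Σ j²·p_6(j) = 59831/15625
Var[N_6] = 59831/15625 − (28831/15625)² = 103632814/244140625


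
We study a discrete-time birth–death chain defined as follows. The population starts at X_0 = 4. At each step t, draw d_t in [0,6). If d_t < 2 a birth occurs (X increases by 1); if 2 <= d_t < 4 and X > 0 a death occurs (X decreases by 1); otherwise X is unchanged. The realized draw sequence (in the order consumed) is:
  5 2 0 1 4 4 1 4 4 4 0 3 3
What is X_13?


t=0: X=4, d=5 → hold, X_1=4
t=1: X=4, d=2 → death, X_2=3
t=2: X=3, d=0 → birth, X_3=4
t=3: X=4, d=1 → birth, X_4=5
t=4: X=5, d=4 → hold, X_5=5
t=5: X=5, d=4 → hold, X_6=5
t=6: X=5, d=1 → birth, X_7=6
t=7: X=6, d=4 → hold, X_8=6
t=8: X=6, d=4 → hold, X_9=6
t=9: X=6, d=4 → hold, X_10=6
t=10: X=6, d=0 → birth, X_11=7
t=11: X=7, d=3 → death, X_12=6
t=12: X=6, d=3 → death, X_13=5

5


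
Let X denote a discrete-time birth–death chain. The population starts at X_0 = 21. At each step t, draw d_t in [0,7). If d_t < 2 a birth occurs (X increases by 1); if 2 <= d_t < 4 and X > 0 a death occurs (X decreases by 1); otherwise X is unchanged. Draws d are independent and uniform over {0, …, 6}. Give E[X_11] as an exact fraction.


21

X can drop by at most 1 per step and X_0 = 21 > T = 11, so X_t >= 21 − t >= 10 > 0 for every t <= 11: the floor at 0 (the 'and X > 0' condition) never binds. Hence X_11 = X_0 + Σ_{t<11} Y_t with i.i.d. increments Y_t = y(d_t) ∈ {+1, −1, 0}.
Outcome values over d=0..6: [1, 1, -1, -1, 0, 0, 0]
Σy = 0, Σy² = 4, M = 7
μ = 0/7 = 0,  σ² = 4/7 − (0)² = 4/7
E[X_11] = 21 + 11·(0) = 21


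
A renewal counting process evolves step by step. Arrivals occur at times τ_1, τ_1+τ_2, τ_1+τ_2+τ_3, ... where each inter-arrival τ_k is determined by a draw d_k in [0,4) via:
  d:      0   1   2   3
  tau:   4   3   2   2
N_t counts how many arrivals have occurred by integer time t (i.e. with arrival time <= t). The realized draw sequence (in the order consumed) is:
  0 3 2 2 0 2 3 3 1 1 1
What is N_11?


4

draw d_1=0: τ_1=4, arrival time A_1=4
draw d_2=3: τ_2=2, arrival time A_2=6
draw d_3=2: τ_3=2, arrival time A_3=8
draw d_4=2: τ_4=2, arrival time A_4=10
draw d_5=0: τ_5=4, arrival time A_5=14
draw d_6=2: τ_6=2, arrival time A_6=16
draw d_7=3: τ_7=2, arrival time A_7=18
draw d_8=3: τ_8=2, arrival time A_8=20
draw d_9=1: τ_9=3, arrival time A_9=23
draw d_10=1: τ_10=3, arrival time A_10=26
draw d_11=1: τ_11=3, arrival time A_11=29
N_t over t=0..11: 0:0 1:0 2:0 3:0 4:1 5:1 6:2 7:2 8:3 9:3 10:4 11:4


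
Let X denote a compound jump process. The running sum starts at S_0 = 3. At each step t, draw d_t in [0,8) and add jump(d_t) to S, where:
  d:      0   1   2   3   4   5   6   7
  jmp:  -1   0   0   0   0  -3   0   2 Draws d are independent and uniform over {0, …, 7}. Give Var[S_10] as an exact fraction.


135/8

Outcome values over d=0..7: [-1, 0, 0, 0, 0, -3, 0, 2]
Σy = -2, Σy² = 14, M = 8
μ = -2/8 = -1/4,  σ² = 14/8 − (-1/4)² = 27/16
Independent increments: Var[S_10] = 10·σ² = 10·(27/16) = 135/8


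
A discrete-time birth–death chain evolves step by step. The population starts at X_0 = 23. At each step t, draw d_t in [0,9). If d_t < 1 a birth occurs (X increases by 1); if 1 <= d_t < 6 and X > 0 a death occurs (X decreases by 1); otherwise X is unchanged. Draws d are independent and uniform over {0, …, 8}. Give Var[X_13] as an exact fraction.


X can drop by at most 1 per step and X_0 = 23 > T = 13, so X_t >= 23 − t >= 10 > 0 for every t <= 13: the floor at 0 (the 'and X > 0' condition) never binds. Hence X_13 = X_0 + Σ_{t<13} Y_t with i.i.d. increments Y_t = y(d_t) ∈ {+1, −1, 0}.
Outcome values over d=0..8: [1, -1, -1, -1, -1, -1, 0, 0, 0]
Σy = -4, Σy² = 6, M = 9
μ = -4/9 = -4/9,  σ² = 6/9 − (-4/9)² = 38/81
Independent increments: Var[X_13] = 13·σ² = 13·(38/81) = 494/81

494/81


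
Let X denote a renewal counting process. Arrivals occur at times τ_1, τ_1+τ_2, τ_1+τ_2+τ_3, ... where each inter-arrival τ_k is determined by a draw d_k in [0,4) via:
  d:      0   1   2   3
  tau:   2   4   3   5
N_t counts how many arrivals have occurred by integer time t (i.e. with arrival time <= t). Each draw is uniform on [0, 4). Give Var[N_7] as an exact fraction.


87/256

Inter-arrival values over d=0..3: [2, 4, 3, 5]
Each d has probability 1/4, so the pmf of τ is: f(2) = 1/4, f(3) = 1/4, f(4) = 1/4, f(5) = 1/4
Let p_n(j) = P(N_n = j), with p_0 = [1]. Condition on τ_1: p_n(0) = P(τ > n), and for j >= 1, p_n(j) = Σ_{k<=n} f(k)·p_{n−k}(j−1)
p_1 = [1]  (j = 0)
p_2 = [3/4, 1/4]  (j = 0..1)
p_3 = [1/2, 1/2]  (j = 0..1)
p_4 = [1/4, 11/16, 1/16]  (j = 0..2)
p_5 = [0, 13/16, 3/16]  (j = 0..2)
p_6 = [0, 5/8, 23/64, 1/64]  (j = 0..3)
p_7 = [0, 3/8, 9/16, 1/16]  (j = 0..3)
E[N_7] = Σ j·p_7(j) = 27/16;  E[N_7²] = Σ j²·p_7(j) = 51/16
Var[N_7] = 51/16 − (27/16)² = 87/256


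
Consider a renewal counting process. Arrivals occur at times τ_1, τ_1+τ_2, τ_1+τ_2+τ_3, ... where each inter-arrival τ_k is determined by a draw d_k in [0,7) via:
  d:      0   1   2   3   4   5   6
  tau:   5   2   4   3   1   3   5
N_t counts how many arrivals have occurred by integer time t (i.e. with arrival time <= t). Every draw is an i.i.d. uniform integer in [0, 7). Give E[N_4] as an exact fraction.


Inter-arrival values over d=0..6: [5, 2, 4, 3, 1, 3, 5]
Each d has probability 1/7, so the pmf of τ is: f(1) = 1/7, f(2) = 1/7, f(3) = 2/7, f(4) = 1/7, f(5) = 2/7
Renewal equation for m(n) = E[N_n]: condition on τ_1 = k (if k <= n, one arrival plus a fresh copy on the remaining n−k steps): m(n) = F(n) + Σ_{k<=n} f(k)·m(n−k), where F(n) = P(τ <= n) and m(0) = 0
m(1) = F(1) = 1/7
m(2) = F(2) + f(1)·m(1) = 2/7 + 1/7·1/7 = 15/49
m(3) = F(3) + f(1)·m(2) + f(2)·m(1) = 4/7 + 1/7·15/49 + 1/7·1/7 = 218/343
m(4) = F(4) + f(1)·m(3) + f(2)·m(2) + f(3)·m(1) = 5/7 + 1/7·218/343 + 1/7·15/49 + 2/7·1/7 = 2136/2401
E[N_4] = m(4) = 2136/2401

2136/2401


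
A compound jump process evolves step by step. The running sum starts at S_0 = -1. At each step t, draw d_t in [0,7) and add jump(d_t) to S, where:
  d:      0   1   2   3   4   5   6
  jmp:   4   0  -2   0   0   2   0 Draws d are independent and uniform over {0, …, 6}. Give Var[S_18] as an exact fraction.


2736/49

Outcome values over d=0..6: [4, 0, -2, 0, 0, 2, 0]
Σy = 4, Σy² = 24, M = 7
μ = 4/7 = 4/7,  σ² = 24/7 − (4/7)² = 152/49
Independent increments: Var[S_18] = 18·σ² = 18·(152/49) = 2736/49


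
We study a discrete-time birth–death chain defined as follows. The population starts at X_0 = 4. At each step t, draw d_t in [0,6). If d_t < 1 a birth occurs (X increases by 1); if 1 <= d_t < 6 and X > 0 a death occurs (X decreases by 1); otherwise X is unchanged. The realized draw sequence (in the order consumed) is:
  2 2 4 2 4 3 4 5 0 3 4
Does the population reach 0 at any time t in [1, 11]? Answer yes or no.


t=0: X=4, d=2 → death, X_1=3
t=1: X=3, d=2 → death, X_2=2
t=2: X=2, d=4 → death, X_3=1
t=3: X=1, d=2 → death, X_4=0
t=4: X=0, d=4 → hold, X_5=0
t=5: X=0, d=3 → hold, X_6=0
t=6: X=0, d=4 → hold, X_7=0
t=7: X=0, d=5 → hold, X_8=0
t=8: X=0, d=0 → birth, X_9=1
t=9: X=1, d=3 → death, X_10=0
t=10: X=0, d=4 → hold, X_11=0

yes


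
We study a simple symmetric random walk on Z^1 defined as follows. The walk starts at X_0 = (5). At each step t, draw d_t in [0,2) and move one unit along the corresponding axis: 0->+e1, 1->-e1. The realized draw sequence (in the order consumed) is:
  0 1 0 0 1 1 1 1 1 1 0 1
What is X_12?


(1)

t=0: X=(5), d=0 → +e1, X_1=(6)
t=1: X=(6), d=1 → -e1, X_2=(5)
t=2: X=(5), d=0 → +e1, X_3=(6)
t=3: X=(6), d=0 → +e1, X_4=(7)
t=4: X=(7), d=1 → -e1, X_5=(6)
t=5: X=(6), d=1 → -e1, X_6=(5)
t=6: X=(5), d=1 → -e1, X_7=(4)
t=7: X=(4), d=1 → -e1, X_8=(3)
t=8: X=(3), d=1 → -e1, X_9=(2)
t=9: X=(2), d=1 → -e1, X_10=(1)
t=10: X=(1), d=0 → +e1, X_11=(2)
t=11: X=(2), d=1 → -e1, X_12=(1)


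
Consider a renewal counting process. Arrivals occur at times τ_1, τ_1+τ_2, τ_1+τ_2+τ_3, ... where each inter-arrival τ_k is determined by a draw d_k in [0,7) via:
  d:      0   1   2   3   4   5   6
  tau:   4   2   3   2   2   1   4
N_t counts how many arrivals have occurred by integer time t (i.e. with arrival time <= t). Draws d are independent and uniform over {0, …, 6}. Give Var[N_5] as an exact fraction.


Inter-arrival values over d=0..6: [4, 2, 3, 2, 2, 1, 4]
Each d has probability 1/7, so the pmf of τ is: f(1) = 1/7, f(2) = 3/7, f(3) = 1/7, f(4) = 2/7
Let p_n(j) = P(N_n = j), with p_0 = [1]. Condition on τ_1: p_n(0) = P(τ > n), and for j >= 1, p_n(j) = Σ_{k<=n} f(k)·p_{n−k}(j−1)
p_1 = [6/7, 1/7]  (j = 0..1)
p_2 = [3/7, 27/49, 1/49]  (j = 0..2)
p_3 = [2/7, 4/7, 48/343, 1/343]  (j = 0..3)
p_4 = [0, 31/49, 116/343, 69/2401, 1/2401]  (j = 0..4)
p_5 = [0, 3/7, 156/343, 267/2401, 90/16807, 1/16807]  (j = 0..5)
E[N_5] = Σ j·p_5(j) = 28463/16807;  E[N_5²] = Σ j²·p_5(j) = 56065/16807
Var[N_5] = 56065/16807 − (28463/16807)² = 132142086/282475249

132142086/282475249


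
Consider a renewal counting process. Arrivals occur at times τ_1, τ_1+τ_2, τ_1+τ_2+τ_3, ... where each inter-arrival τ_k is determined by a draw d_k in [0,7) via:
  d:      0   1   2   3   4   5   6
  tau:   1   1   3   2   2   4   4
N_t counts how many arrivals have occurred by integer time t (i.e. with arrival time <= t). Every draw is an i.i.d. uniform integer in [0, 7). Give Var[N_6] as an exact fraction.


Inter-arrival values over d=0..6: [1, 1, 3, 2, 2, 4, 4]
Each d has probability 1/7, so the pmf of τ is: f(1) = 2/7, f(2) = 2/7, f(3) = 1/7, f(4) = 2/7
Let p_n(j) = P(N_n = j), with p_0 = [1]. Condition on τ_1: p_n(0) = P(τ > n), and for j >= 1, p_n(j) = Σ_{k<=n} f(k)·p_{n−k}(j−1)
p_1 = [5/7, 2/7]  (j = 0..1)
p_2 = [3/7, 24/49, 4/49]  (j = 0..2)
p_3 = [2/7, 23/49, 76/343, 8/343]  (j = 0..3)
p_4 = [0, 29/49, 108/343, 208/2401, 16/2401]  (j = 0..4)
p_5 = [0, 17/49, 156/343, 396/2401, 528/16807, 32/16807]  (j = 0..5)
p_6 = [0, 8/49, 163/343, 660/2401, 1264/16807, 1280/117649, 64/117649]  (j = 0..6)
E[N_6] = Σ j·p_6(j) = 270222/117649;  E[N_6²] = Σ j²·p_6(j) = 709776/117649
Var[N_6] = 709776/117649 − (270222/117649)² = 10484507340/13841287201

10484507340/13841287201


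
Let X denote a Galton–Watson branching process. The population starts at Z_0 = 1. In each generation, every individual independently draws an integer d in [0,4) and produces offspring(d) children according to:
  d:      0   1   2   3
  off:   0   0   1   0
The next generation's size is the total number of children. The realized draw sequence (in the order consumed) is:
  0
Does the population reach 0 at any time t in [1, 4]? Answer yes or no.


yes

gen 0: Z_0=1, draws=[0], offspring=[0], Z_1=0
gen 1: Z_1=0, draws=[], offspring=[], Z_2=0
gen 2: Z_2=0, draws=[], offspring=[], Z_3=0
gen 3: Z_3=0, draws=[], offspring=[], Z_4=0


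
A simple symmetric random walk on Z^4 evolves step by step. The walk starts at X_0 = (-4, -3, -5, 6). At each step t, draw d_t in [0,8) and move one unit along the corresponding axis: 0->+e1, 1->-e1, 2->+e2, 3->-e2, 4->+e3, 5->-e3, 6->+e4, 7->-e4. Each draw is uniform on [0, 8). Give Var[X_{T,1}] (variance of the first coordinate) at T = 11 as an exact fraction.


11/4

Outcome values over d=0..7: [1, -1, 0, 0, 0, 0, 0, 0]
Σy = 0, Σy² = 2, M = 8
μ = 0/8 = 0,  σ² = 2/8 − (0)² = 1/4
Independent increments: Var[X_11] = 11·σ² = 11·(1/4) = 11/4


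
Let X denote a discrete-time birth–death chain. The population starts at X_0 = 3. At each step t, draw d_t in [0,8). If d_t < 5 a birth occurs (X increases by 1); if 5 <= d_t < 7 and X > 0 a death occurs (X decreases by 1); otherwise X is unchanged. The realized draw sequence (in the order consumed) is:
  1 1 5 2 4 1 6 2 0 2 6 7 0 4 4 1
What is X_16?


t=0: X=3, d=1 → birth, X_1=4
t=1: X=4, d=1 → birth, X_2=5
t=2: X=5, d=5 → death, X_3=4
t=3: X=4, d=2 → birth, X_4=5
t=4: X=5, d=4 → birth, X_5=6
t=5: X=6, d=1 → birth, X_6=7
t=6: X=7, d=6 → death, X_7=6
t=7: X=6, d=2 → birth, X_8=7
t=8: X=7, d=0 → birth, X_9=8
t=9: X=8, d=2 → birth, X_10=9
t=10: X=9, d=6 → death, X_11=8
t=11: X=8, d=7 → hold, X_12=8
t=12: X=8, d=0 → birth, X_13=9
t=13: X=9, d=4 → birth, X_14=10
t=14: X=10, d=4 → birth, X_15=11
t=15: X=11, d=1 → birth, X_16=12

12


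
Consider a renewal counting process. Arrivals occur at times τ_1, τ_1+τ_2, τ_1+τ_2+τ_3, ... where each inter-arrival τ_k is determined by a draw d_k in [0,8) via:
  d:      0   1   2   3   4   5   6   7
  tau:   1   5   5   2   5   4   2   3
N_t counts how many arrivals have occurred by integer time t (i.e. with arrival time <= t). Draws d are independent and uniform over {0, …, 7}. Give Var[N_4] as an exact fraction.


Inter-arrival values over d=0..7: [1, 5, 5, 2, 5, 4, 2, 3]
Each d has probability 1/8, so the pmf of τ is: f(1) = 1/8, f(2) = 1/4, f(3) = 1/8, f(4) = 1/8, f(5) = 3/8
Let p_n(j) = P(N_n = j), with p_0 = [1]. Condition on τ_1: p_n(0) = P(τ > n), and for j >= 1, p_n(j) = Σ_{k<=n} f(k)·p_{n−k}(j−1)
p_1 = [7/8, 1/8]  (j = 0..1)
p_2 = [5/8, 23/64, 1/64]  (j = 0..2)
p_3 = [1/2, 27/64, 39/512, 1/512]  (j = 0..3)
p_4 = [3/8, 29/64, 81/512, 55/4096, 1/4096]  (j = 0..4)
E[N_4] = Σ j·p_4(j) = 3321/4096;  E[N_4²] = Σ j²·p_4(j) = 4959/4096
Var[N_4] = 4959/4096 − (3321/4096)² = 9283023/16777216

9283023/16777216


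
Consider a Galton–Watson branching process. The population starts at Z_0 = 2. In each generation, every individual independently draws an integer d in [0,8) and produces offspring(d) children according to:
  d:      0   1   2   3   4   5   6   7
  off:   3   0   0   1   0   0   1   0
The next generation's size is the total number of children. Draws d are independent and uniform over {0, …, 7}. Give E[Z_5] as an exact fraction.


3125/16384

Outcome values over d=0..7: [3, 0, 0, 1, 0, 0, 1, 0]
Σy = 5, Σy² = 11, M = 8
μ = 5/8 = 5/8,  σ² = 11/8 − (5/8)² = 63/64
E[Z_0] = 2
E[Z_1] = 5/8·E[Z_0] = 5/4
E[Z_2] = 5/8·E[Z_1] = 25/32
E[Z_3] = 5/8·E[Z_2] = 125/256
E[Z_4] = 5/8·E[Z_3] = 625/2048
E[Z_5] = 5/8·E[Z_4] = 3125/16384


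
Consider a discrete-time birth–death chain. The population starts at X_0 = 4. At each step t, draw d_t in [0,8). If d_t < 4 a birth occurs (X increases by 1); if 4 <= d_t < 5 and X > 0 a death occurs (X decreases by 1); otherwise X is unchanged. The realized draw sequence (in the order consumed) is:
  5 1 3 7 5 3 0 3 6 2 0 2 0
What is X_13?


13

t=0: X=4, d=5 → hold, X_1=4
t=1: X=4, d=1 → birth, X_2=5
t=2: X=5, d=3 → birth, X_3=6
t=3: X=6, d=7 → hold, X_4=6
t=4: X=6, d=5 → hold, X_5=6
t=5: X=6, d=3 → birth, X_6=7
t=6: X=7, d=0 → birth, X_7=8
t=7: X=8, d=3 → birth, X_8=9
t=8: X=9, d=6 → hold, X_9=9
t=9: X=9, d=2 → birth, X_10=10
t=10: X=10, d=0 → birth, X_11=11
t=11: X=11, d=2 → birth, X_12=12
t=12: X=12, d=0 → birth, X_13=13


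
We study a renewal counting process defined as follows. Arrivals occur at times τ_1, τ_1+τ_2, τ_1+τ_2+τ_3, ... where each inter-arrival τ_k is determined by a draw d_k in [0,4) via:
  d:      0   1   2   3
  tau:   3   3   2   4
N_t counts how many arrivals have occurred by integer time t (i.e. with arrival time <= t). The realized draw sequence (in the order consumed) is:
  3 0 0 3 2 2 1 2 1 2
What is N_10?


3

draw d_1=3: τ_1=4, arrival time A_1=4
draw d_2=0: τ_2=3, arrival time A_2=7
draw d_3=0: τ_3=3, arrival time A_3=10
draw d_4=3: τ_4=4, arrival time A_4=14
draw d_5=2: τ_5=2, arrival time A_5=16
draw d_6=2: τ_6=2, arrival time A_6=18
draw d_7=1: τ_7=3, arrival time A_7=21
draw d_8=2: τ_8=2, arrival time A_8=23
draw d_9=1: τ_9=3, arrival time A_9=26
draw d_10=2: τ_10=2, arrival time A_10=28
N_t over t=0..10: 0:0 1:0 2:0 3:0 4:1 5:1 6:1 7:2 8:2 9:2 10:3


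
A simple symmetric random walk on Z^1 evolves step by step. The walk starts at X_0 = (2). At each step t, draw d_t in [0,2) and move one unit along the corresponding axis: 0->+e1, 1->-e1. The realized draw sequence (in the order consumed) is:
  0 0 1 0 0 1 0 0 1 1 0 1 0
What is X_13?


t=0: X=(2), d=0 → +e1, X_1=(3)
t=1: X=(3), d=0 → +e1, X_2=(4)
t=2: X=(4), d=1 → -e1, X_3=(3)
t=3: X=(3), d=0 → +e1, X_4=(4)
t=4: X=(4), d=0 → +e1, X_5=(5)
t=5: X=(5), d=1 → -e1, X_6=(4)
t=6: X=(4), d=0 → +e1, X_7=(5)
t=7: X=(5), d=0 → +e1, X_8=(6)
t=8: X=(6), d=1 → -e1, X_9=(5)
t=9: X=(5), d=1 → -e1, X_10=(4)
t=10: X=(4), d=0 → +e1, X_11=(5)
t=11: X=(5), d=1 → -e1, X_12=(4)
t=12: X=(4), d=0 → +e1, X_13=(5)

(5)


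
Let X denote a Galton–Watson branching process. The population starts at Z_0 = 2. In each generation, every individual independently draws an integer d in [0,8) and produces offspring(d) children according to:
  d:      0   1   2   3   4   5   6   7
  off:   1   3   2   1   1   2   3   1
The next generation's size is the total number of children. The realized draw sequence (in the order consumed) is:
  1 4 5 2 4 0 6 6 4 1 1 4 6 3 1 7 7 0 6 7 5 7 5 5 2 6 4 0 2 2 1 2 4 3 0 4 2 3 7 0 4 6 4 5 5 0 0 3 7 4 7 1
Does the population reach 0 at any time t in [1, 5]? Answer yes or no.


gen 0: Z_0=2, draws=[1, 4], offspring=[3, 1], Z_1=4
gen 1: Z_1=4, draws=[5, 2, 4, 0], offspring=[2, 2, 1, 1], Z_2=6
gen 2: Z_2=6, draws=[6, 6, 4, 1, 1, 4], offspring=[3, 3, 1, 3, 3, 1], Z_3=14
gen 3: Z_3=14, draws=[6, 3, 1, 7, 7, 0, 6, 7, 5, 7, 5, 5, 2, 6], offspring=[3, 1, 3, 1, 1, 1, 3, 1, 2, 1, 2, 2, 2, 3], Z_4=26
gen 4: Z_4=26, draws=[4, 0, 2, 2, 1, 2, 4, 3, 0, 4, 2, 3, 7, 0, 4, 6, 4, 5, 5, 0, 0, 3, 7, 4, 7, 1], offspring=[1, 1, 2, 2, 3, 2, 1, 1, 1, 1, 2, 1, 1, 1, 1, 3, 1, 2, 2, 1, 1, 1, 1, 1, 1, 3], Z_5=38

no


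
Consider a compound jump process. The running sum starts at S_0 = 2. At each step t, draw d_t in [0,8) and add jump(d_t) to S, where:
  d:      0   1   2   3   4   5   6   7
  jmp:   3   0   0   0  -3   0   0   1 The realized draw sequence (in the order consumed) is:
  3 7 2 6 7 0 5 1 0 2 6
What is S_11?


t=0: S=2, d=3, jump=0, S_1=2
t=1: S=2, d=7, jump=1, S_2=3
t=2: S=3, d=2, jump=0, S_3=3
t=3: S=3, d=6, jump=0, S_4=3
t=4: S=3, d=7, jump=1, S_5=4
t=5: S=4, d=0, jump=3, S_6=7
t=6: S=7, d=5, jump=0, S_7=7
t=7: S=7, d=1, jump=0, S_8=7
t=8: S=7, d=0, jump=3, S_9=10
t=9: S=10, d=2, jump=0, S_10=10
t=10: S=10, d=6, jump=0, S_11=10

10


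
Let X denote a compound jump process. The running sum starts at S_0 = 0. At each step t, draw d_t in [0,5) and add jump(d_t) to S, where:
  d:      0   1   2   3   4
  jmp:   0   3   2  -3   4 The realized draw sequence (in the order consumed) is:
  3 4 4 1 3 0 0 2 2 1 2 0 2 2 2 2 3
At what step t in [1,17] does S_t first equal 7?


t=0: S=0, d=3, jump=-3, S_1=-3
t=1: S=-3, d=4, jump=4, S_2=1
t=2: S=1, d=4, jump=4, S_3=5
t=3: S=5, d=1, jump=3, S_4=8
t=4: S=8, d=3, jump=-3, S_5=5
t=5: S=5, d=0, jump=0, S_6=5
t=6: S=5, d=0, jump=0, S_7=5
t=7: S=5, d=2, jump=2, S_8=7
t=8: S=7, d=2, jump=2, S_9=9
t=9: S=9, d=1, jump=3, S_10=12
t=10: S=12, d=2, jump=2, S_11=14
t=11: S=14, d=0, jump=0, S_12=14
t=12: S=14, d=2, jump=2, S_13=16
t=13: S=16, d=2, jump=2, S_14=18
t=14: S=18, d=2, jump=2, S_15=20
t=15: S=20, d=2, jump=2, S_16=22
t=16: S=22, d=3, jump=-3, S_17=19

8


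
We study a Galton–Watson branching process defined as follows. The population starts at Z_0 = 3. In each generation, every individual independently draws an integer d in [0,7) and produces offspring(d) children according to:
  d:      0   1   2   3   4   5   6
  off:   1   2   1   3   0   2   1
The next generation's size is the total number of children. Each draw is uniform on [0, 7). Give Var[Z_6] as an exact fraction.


Outcome values over d=0..6: [1, 2, 1, 3, 0, 2, 1]
Σy = 10, Σy² = 20, M = 7
μ = 10/7 = 10/7,  σ² = 20/7 − (10/7)² = 40/49
V_0 = 0, E_0 = 3
V_1 = 40/49·E_0 + (10/7)²·V_0 = 120/49;  E_1 = 30/7
V_2 = 40/49·E_1 + (10/7)²·V_1 = 20400/2401;  E_2 = 300/49
V_3 = 40/49·E_2 + (10/7)²·V_2 = 2628000/117649;  E_3 = 3000/343
V_4 = 40/49·E_3 + (10/7)²·V_3 = 303960000/5764801;  E_4 = 30000/2401
V_5 = 40/49·E_4 + (10/7)²·V_4 = 33277200000/282475249;  E_5 = 300000/16807
V_6 = 40/49·E_5 + (10/7)²·V_5 = 3529404000000/13841287201;  E_6 = 3000000/117649

3529404000000/13841287201


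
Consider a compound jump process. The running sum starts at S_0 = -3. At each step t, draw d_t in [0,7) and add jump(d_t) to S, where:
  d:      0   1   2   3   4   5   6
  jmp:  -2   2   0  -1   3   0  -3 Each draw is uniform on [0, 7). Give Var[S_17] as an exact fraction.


3196/49

Outcome values over d=0..6: [-2, 2, 0, -1, 3, 0, -3]
Σy = -1, Σy² = 27, M = 7
μ = -1/7 = -1/7,  σ² = 27/7 − (-1/7)² = 188/49
Independent increments: Var[S_17] = 17·σ² = 17·(188/49) = 3196/49


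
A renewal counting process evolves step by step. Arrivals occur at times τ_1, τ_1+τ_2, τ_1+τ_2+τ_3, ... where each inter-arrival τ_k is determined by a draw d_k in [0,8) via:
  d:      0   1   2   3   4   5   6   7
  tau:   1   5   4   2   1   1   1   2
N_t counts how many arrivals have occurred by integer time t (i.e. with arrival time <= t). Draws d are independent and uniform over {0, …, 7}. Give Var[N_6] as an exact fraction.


6167/4096

Inter-arrival values over d=0..7: [1, 5, 4, 2, 1, 1, 1, 2]
Each d has probability 1/8, so the pmf of τ is: f(1) = 1/2, f(2) = 1/4, f(4) = 1/8, f(5) = 1/8
Let p_n(j) = P(N_n = j), with p_0 = [1]. Condition on τ_1: p_n(0) = P(τ > n), and for j >= 1, p_n(j) = Σ_{k<=n} f(k)·p_{n−k}(j−1)
p_1 = [1/2, 1/2]  (j = 0..1)
p_2 = [1/4, 1/2, 1/4]  (j = 0..2)
p_3 = [1/4, 1/4, 3/8, 1/8]  (j = 0..3)
p_4 = [1/8, 5/16, 1/4, 1/4, 1/16]  (j = 0..4)
p_5 = [0, 5/16, 9/32, 7/32, 5/32, 1/32]  (j = 0..5)
p_6 = [0, 1/8, 23/64, 15/64, 11/64, 3/32, 1/64]  (j = 0..6)
E[N_6] = Σ j·p_6(j) = 179/64;  E[N_6²] = Σ j²·p_6(j) = 597/64
Var[N_6] = 597/64 − (179/64)² = 6167/4096


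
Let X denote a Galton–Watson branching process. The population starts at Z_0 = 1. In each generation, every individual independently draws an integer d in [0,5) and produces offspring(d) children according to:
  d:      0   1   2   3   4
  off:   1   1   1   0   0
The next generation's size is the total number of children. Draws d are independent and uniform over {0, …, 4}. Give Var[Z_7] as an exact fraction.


Outcome values over d=0..4: [1, 1, 1, 0, 0]
Σy = 3, Σy² = 3, M = 5
μ = 3/5 = 3/5,  σ² = 3/5 − (3/5)² = 6/25
V_0 = 0, E_0 = 1
V_1 = 6/25·E_0 + (3/5)²·V_0 = 6/25;  E_1 = 3/5
V_2 = 6/25·E_1 + (3/5)²·V_1 = 144/625;  E_2 = 9/25
V_3 = 6/25·E_2 + (3/5)²·V_2 = 2646/15625;  E_3 = 27/125
V_4 = 6/25·E_3 + (3/5)²·V_3 = 44064/390625;  E_4 = 81/625
V_5 = 6/25·E_4 + (3/5)²·V_4 = 700326/9765625;  E_5 = 243/3125
V_6 = 6/25·E_5 + (3/5)²·V_5 = 10859184/244140625;  E_6 = 729/15625
V_7 = 6/25·E_6 + (3/5)²·V_6 = 166076406/6103515625;  E_7 = 2187/78125

166076406/6103515625


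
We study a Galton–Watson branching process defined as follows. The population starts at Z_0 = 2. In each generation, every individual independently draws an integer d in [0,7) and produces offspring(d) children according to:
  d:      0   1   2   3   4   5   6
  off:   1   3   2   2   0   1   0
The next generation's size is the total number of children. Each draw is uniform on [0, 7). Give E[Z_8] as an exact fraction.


Outcome values over d=0..6: [1, 3, 2, 2, 0, 1, 0]
Σy = 9, Σy² = 19, M = 7
μ = 9/7 = 9/7,  σ² = 19/7 − (9/7)² = 52/49
E[Z_0] = 2
E[Z_1] = 9/7·E[Z_0] = 18/7
E[Z_2] = 9/7·E[Z_1] = 162/49
E[Z_3] = 9/7·E[Z_2] = 1458/343
E[Z_4] = 9/7·E[Z_3] = 13122/2401
E[Z_5] = 9/7·E[Z_4] = 118098/16807
E[Z_6] = 9/7·E[Z_5] = 1062882/117649
E[Z_7] = 9/7·E[Z_6] = 9565938/823543
E[Z_8] = 9/7·E[Z_7] = 86093442/5764801

86093442/5764801


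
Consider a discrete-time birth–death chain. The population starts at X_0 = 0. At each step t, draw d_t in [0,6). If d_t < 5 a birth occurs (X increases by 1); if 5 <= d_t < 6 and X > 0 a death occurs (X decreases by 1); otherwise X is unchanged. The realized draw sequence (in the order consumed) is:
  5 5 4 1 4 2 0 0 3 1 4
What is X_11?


t=0: X=0, d=5 → hold, X_1=0
t=1: X=0, d=5 → hold, X_2=0
t=2: X=0, d=4 → birth, X_3=1
t=3: X=1, d=1 → birth, X_4=2
t=4: X=2, d=4 → birth, X_5=3
t=5: X=3, d=2 → birth, X_6=4
t=6: X=4, d=0 → birth, X_7=5
t=7: X=5, d=0 → birth, X_8=6
t=8: X=6, d=3 → birth, X_9=7
t=9: X=7, d=1 → birth, X_10=8
t=10: X=8, d=4 → birth, X_11=9

9


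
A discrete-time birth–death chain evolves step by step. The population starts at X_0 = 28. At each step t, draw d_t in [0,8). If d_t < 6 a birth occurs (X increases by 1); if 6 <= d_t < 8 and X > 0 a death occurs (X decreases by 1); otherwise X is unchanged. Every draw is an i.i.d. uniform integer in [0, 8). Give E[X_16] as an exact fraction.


36

X can drop by at most 1 per step and X_0 = 28 > T = 16, so X_t >= 28 − t >= 12 > 0 for every t <= 16: the floor at 0 (the 'and X > 0' condition) never binds. Hence X_16 = X_0 + Σ_{t<16} Y_t with i.i.d. increments Y_t = y(d_t) ∈ {+1, −1, 0}.
Outcome values over d=0..7: [1, 1, 1, 1, 1, 1, -1, -1]
Σy = 4, Σy² = 8, M = 8
μ = 4/8 = 1/2,  σ² = 8/8 − (1/2)² = 3/4
E[X_16] = 28 + 16·(1/2) = 36


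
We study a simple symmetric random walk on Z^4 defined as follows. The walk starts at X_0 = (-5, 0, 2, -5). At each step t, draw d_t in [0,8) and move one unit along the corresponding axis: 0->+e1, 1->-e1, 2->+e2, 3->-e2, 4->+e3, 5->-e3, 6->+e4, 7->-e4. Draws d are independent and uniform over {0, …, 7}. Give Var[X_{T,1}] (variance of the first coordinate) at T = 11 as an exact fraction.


Outcome values over d=0..7: [1, -1, 0, 0, 0, 0, 0, 0]
Σy = 0, Σy² = 2, M = 8
μ = 0/8 = 0,  σ² = 2/8 − (0)² = 1/4
Independent increments: Var[X_11] = 11·σ² = 11·(1/4) = 11/4

11/4


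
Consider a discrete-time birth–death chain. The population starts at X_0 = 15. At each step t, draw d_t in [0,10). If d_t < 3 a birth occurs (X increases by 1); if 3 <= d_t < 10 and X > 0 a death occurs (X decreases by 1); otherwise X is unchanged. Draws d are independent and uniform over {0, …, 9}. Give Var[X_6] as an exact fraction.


126/25

X can drop by at most 1 per step and X_0 = 15 > T = 6, so X_t >= 15 − t >= 9 > 0 for every t <= 6: the floor at 0 (the 'and X > 0' condition) never binds. Hence X_6 = X_0 + Σ_{t<6} Y_t with i.i.d. increments Y_t = y(d_t) ∈ {+1, −1, 0}.
Outcome values over d=0..9: [1, 1, 1, -1, -1, -1, -1, -1, -1, -1]
Σy = -4, Σy² = 10, M = 10
μ = -4/10 = -2/5,  σ² = 10/10 − (-2/5)² = 21/25
Independent increments: Var[X_6] = 6·σ² = 6·(21/25) = 126/25


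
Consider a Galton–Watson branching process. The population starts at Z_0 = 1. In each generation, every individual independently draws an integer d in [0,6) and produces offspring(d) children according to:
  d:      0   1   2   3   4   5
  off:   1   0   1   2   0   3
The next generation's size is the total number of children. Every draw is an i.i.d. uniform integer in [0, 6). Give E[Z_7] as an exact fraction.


Outcome values over d=0..5: [1, 0, 1, 2, 0, 3]
Σy = 7, Σy² = 15, M = 6
μ = 7/6 = 7/6,  σ² = 15/6 − (7/6)² = 41/36
E[Z_0] = 1
E[Z_1] = 7/6·E[Z_0] = 7/6
E[Z_2] = 7/6·E[Z_1] = 49/36
E[Z_3] = 7/6·E[Z_2] = 343/216
E[Z_4] = 7/6·E[Z_3] = 2401/1296
E[Z_5] = 7/6·E[Z_4] = 16807/7776
E[Z_6] = 7/6·E[Z_5] = 117649/46656
E[Z_7] = 7/6·E[Z_6] = 823543/279936

823543/279936


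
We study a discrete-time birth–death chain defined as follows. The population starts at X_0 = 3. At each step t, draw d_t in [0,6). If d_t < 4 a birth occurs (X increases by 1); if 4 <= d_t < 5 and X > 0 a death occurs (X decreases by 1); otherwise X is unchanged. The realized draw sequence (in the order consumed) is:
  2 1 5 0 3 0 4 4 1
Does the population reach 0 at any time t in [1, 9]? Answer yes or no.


no

t=0: X=3, d=2 → birth, X_1=4
t=1: X=4, d=1 → birth, X_2=5
t=2: X=5, d=5 → hold, X_3=5
t=3: X=5, d=0 → birth, X_4=6
t=4: X=6, d=3 → birth, X_5=7
t=5: X=7, d=0 → birth, X_6=8
t=6: X=8, d=4 → death, X_7=7
t=7: X=7, d=4 → death, X_8=6
t=8: X=6, d=1 → birth, X_9=7


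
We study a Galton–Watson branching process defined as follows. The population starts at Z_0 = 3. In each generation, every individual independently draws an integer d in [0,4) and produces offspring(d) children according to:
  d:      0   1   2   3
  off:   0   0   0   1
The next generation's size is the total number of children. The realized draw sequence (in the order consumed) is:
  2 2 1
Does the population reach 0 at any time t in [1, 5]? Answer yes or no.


yes

gen 0: Z_0=3, draws=[2, 2, 1], offspring=[0, 0, 0], Z_1=0
gen 1: Z_1=0, draws=[], offspring=[], Z_2=0
gen 2: Z_2=0, draws=[], offspring=[], Z_3=0
gen 3: Z_3=0, draws=[], offspring=[], Z_4=0
gen 4: Z_4=0, draws=[], offspring=[], Z_5=0


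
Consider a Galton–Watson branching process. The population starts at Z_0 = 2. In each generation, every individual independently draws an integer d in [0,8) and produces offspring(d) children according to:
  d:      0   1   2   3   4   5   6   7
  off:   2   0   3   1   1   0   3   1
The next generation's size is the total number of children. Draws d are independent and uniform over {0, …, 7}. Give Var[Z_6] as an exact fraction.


6401452088031/34359738368

Outcome values over d=0..7: [2, 0, 3, 1, 1, 0, 3, 1]
Σy = 11, Σy² = 25, M = 8
μ = 11/8 = 11/8,  σ² = 25/8 − (11/8)² = 79/64
V_0 = 0, E_0 = 2
V_1 = 79/64·E_0 + (11/8)²·V_0 = 79/32;  E_1 = 11/4
V_2 = 79/64·E_1 + (11/8)²·V_1 = 16511/2048;  E_2 = 121/32
V_3 = 79/64·E_2 + (11/8)²·V_2 = 2609607/131072;  E_3 = 1331/256
V_4 = 79/64·E_3 + (11/8)²·V_3 = 369598735/8388608;  E_4 = 14641/2048
V_5 = 79/64·E_4 + (11/8)²·V_4 = 49459040279/536870912;  E_5 = 161051/16384
V_6 = 79/64·E_5 + (11/8)²·V_5 = 6401452088031/34359738368;  E_6 = 1771561/131072


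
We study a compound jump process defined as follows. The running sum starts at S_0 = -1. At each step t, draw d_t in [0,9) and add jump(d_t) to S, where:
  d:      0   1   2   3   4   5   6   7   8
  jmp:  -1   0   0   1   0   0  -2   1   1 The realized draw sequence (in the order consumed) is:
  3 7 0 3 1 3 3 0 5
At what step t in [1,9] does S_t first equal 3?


7

t=0: S=-1, d=3, jump=1, S_1=0
t=1: S=0, d=7, jump=1, S_2=1
t=2: S=1, d=0, jump=-1, S_3=0
t=3: S=0, d=3, jump=1, S_4=1
t=4: S=1, d=1, jump=0, S_5=1
t=5: S=1, d=3, jump=1, S_6=2
t=6: S=2, d=3, jump=1, S_7=3
t=7: S=3, d=0, jump=-1, S_8=2
t=8: S=2, d=5, jump=0, S_9=2


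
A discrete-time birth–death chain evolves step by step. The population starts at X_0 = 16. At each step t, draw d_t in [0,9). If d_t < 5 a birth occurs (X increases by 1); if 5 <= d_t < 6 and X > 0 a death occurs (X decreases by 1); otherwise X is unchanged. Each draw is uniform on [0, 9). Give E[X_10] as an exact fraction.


184/9

X can drop by at most 1 per step and X_0 = 16 > T = 10, so X_t >= 16 − t >= 6 > 0 for every t <= 10: the floor at 0 (the 'and X > 0' condition) never binds. Hence X_10 = X_0 + Σ_{t<10} Y_t with i.i.d. increments Y_t = y(d_t) ∈ {+1, −1, 0}.
Outcome values over d=0..8: [1, 1, 1, 1, 1, -1, 0, 0, 0]
Σy = 4, Σy² = 6, M = 9
μ = 4/9 = 4/9,  σ² = 6/9 − (4/9)² = 38/81
E[X_10] = 16 + 10·(4/9) = 184/9


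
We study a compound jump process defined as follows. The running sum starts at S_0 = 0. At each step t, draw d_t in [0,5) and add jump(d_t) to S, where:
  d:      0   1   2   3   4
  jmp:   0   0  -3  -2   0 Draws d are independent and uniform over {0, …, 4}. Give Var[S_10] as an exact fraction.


Outcome values over d=0..4: [0, 0, -3, -2, 0]
Σy = -5, Σy² = 13, M = 5
μ = -5/5 = -1,  σ² = 13/5 − (-1)² = 8/5
Independent increments: Var[S_10] = 10·σ² = 10·(8/5) = 16

16


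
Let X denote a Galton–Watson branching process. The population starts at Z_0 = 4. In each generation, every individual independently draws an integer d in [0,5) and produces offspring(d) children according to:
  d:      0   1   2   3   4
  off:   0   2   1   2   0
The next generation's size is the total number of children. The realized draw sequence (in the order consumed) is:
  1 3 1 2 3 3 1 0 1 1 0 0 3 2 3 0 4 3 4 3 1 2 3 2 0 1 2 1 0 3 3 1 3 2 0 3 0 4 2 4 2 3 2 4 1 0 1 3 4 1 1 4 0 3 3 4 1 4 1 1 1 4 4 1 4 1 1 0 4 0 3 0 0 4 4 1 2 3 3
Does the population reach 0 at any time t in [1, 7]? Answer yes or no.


gen 0: Z_0=4, draws=[1, 3, 1, 2], offspring=[2, 2, 2, 1], Z_1=7
gen 1: Z_1=7, draws=[3, 3, 1, 0, 1, 1, 0], offspring=[2, 2, 2, 0, 2, 2, 0], Z_2=10
gen 2: Z_2=10, draws=[0, 3, 2, 3, 0, 4, 3, 4, 3, 1], offspring=[0, 2, 1, 2, 0, 0, 2, 0, 2, 2], Z_3=11
gen 3: Z_3=11, draws=[2, 3, 2, 0, 1, 2, 1, 0, 3, 3, 1], offspring=[1, 2, 1, 0, 2, 1, 2, 0, 2, 2, 2], Z_4=15
gen 4: Z_4=15, draws=[3, 2, 0, 3, 0, 4, 2, 4, 2, 3, 2, 4, 1, 0, 1], offspring=[2, 1, 0, 2, 0, 0, 1, 0, 1, 2, 1, 0, 2, 0, 2], Z_5=14
gen 5: Z_5=14, draws=[3, 4, 1, 1, 4, 0, 3, 3, 4, 1, 4, 1, 1, 1], offspring=[2, 0, 2, 2, 0, 0, 2, 2, 0, 2, 0, 2, 2, 2], Z_6=18
gen 6: Z_6=18, draws=[4, 4, 1, 4, 1, 1, 0, 4, 0, 3, 0, 0, 4, 4, 1, 2, 3, 3], offspring=[0, 0, 2, 0, 2, 2, 0, 0, 0, 2, 0, 0, 0, 0, 2, 1, 2, 2], Z_7=15

no


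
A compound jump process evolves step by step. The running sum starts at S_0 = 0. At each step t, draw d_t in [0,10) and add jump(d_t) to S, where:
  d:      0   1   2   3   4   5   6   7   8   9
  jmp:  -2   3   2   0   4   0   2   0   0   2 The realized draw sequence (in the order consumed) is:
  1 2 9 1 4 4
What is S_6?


t=0: S=0, d=1, jump=3, S_1=3
t=1: S=3, d=2, jump=2, S_2=5
t=2: S=5, d=9, jump=2, S_3=7
t=3: S=7, d=1, jump=3, S_4=10
t=4: S=10, d=4, jump=4, S_5=14
t=5: S=14, d=4, jump=4, S_6=18

18


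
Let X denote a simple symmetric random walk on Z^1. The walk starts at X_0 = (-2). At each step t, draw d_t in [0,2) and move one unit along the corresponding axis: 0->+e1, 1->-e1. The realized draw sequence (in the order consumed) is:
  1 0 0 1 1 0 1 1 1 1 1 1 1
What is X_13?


(-9)

t=0: X=(-2), d=1 → -e1, X_1=(-3)
t=1: X=(-3), d=0 → +e1, X_2=(-2)
t=2: X=(-2), d=0 → +e1, X_3=(-1)
t=3: X=(-1), d=1 → -e1, X_4=(-2)
t=4: X=(-2), d=1 → -e1, X_5=(-3)
t=5: X=(-3), d=0 → +e1, X_6=(-2)
t=6: X=(-2), d=1 → -e1, X_7=(-3)
t=7: X=(-3), d=1 → -e1, X_8=(-4)
t=8: X=(-4), d=1 → -e1, X_9=(-5)
t=9: X=(-5), d=1 → -e1, X_10=(-6)
t=10: X=(-6), d=1 → -e1, X_11=(-7)
t=11: X=(-7), d=1 → -e1, X_12=(-8)
t=12: X=(-8), d=1 → -e1, X_13=(-9)


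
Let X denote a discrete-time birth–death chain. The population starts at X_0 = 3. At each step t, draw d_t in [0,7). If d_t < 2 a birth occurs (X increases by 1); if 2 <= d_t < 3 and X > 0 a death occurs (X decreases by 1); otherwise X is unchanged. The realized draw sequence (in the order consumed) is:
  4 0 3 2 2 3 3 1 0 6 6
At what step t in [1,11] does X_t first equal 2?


t=0: X=3, d=4 → hold, X_1=3
t=1: X=3, d=0 → birth, X_2=4
t=2: X=4, d=3 → hold, X_3=4
t=3: X=4, d=2 → death, X_4=3
t=4: X=3, d=2 → death, X_5=2
t=5: X=2, d=3 → hold, X_6=2
t=6: X=2, d=3 → hold, X_7=2
t=7: X=2, d=1 → birth, X_8=3
t=8: X=3, d=0 → birth, X_9=4
t=9: X=4, d=6 → hold, X_10=4
t=10: X=4, d=6 → hold, X_11=4

5


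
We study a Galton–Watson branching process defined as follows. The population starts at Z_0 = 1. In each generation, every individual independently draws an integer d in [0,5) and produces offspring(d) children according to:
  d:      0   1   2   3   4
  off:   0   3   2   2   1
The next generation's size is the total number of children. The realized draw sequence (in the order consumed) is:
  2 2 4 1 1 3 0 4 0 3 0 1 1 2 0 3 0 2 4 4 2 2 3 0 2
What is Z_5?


14

gen 0: Z_0=1, draws=[2], offspring=[2], Z_1=2
gen 1: Z_1=2, draws=[2, 4], offspring=[2, 1], Z_2=3
gen 2: Z_2=3, draws=[1, 1, 3], offspring=[3, 3, 2], Z_3=8
gen 3: Z_3=8, draws=[0, 4, 0, 3, 0, 1, 1, 2], offspring=[0, 1, 0, 2, 0, 3, 3, 2], Z_4=11
gen 4: Z_4=11, draws=[0, 3, 0, 2, 4, 4, 2, 2, 3, 0, 2], offspring=[0, 2, 0, 2, 1, 1, 2, 2, 2, 0, 2], Z_5=14


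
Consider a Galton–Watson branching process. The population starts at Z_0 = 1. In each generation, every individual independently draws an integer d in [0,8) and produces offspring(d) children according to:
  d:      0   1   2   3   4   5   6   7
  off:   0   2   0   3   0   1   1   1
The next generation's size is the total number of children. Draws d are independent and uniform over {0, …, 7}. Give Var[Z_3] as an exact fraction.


Outcome values over d=0..7: [0, 2, 0, 3, 0, 1, 1, 1]
Σy = 8, Σy² = 16, M = 8
μ = 8/8 = 1,  σ² = 16/8 − (1)² = 1
V_0 = 0, E_0 = 1
V_1 = 1·E_0 + (1)²·V_0 = 1;  E_1 = 1
V_2 = 1·E_1 + (1)²·V_1 = 2;  E_2 = 1
V_3 = 1·E_2 + (1)²·V_2 = 3;  E_3 = 1

3
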